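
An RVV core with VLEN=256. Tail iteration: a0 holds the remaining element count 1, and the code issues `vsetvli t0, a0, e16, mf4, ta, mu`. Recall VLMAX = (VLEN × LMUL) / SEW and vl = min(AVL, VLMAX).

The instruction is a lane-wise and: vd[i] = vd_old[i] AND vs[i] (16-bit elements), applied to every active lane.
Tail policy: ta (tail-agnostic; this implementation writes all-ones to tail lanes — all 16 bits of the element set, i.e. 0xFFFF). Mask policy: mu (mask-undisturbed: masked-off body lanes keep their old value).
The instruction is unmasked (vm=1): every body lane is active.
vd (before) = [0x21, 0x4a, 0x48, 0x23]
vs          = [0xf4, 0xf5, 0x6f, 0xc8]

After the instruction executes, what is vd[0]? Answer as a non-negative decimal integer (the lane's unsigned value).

vd[0] = 32

VLMAX = (256 × 1/4) / 16 = 4 lanes
vl = min(AVL, VLMAX) = min(1, 4) = 1
[0] and(0x21,0xf4) = 0x20
[1] tail/ones = 0xffff
[2] tail/ones = 0xffff
[3] tail/ones = 0xffff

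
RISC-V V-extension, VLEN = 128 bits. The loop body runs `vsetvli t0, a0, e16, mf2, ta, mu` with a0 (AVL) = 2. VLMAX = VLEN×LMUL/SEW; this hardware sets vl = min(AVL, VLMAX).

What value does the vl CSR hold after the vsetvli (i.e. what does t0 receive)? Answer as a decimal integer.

vl = 2

lanes per group: 128·1/2/16 = 4
vl = min(AVL, VLMAX) = min(2, 4) = 2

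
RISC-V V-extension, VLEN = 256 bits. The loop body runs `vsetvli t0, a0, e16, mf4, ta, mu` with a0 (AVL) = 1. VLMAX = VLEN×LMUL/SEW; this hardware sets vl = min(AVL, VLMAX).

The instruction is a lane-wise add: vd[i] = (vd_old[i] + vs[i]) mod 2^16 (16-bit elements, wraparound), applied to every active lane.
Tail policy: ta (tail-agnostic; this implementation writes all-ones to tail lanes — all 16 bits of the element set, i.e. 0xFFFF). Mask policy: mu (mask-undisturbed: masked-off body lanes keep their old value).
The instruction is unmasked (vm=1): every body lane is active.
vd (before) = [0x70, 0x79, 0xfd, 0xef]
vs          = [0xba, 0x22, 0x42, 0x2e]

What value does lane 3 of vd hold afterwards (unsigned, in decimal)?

VLMAX = (256 × 1/4) / 16 = 4 lanes
vl ← min(1, 4) = 1
[0] add(0x70,0xba) = 0x12a
[1] tail/ones = 0xffff
[2] tail/ones = 0xffff
[3] tail/ones = 0xffff

vd[3] = 65535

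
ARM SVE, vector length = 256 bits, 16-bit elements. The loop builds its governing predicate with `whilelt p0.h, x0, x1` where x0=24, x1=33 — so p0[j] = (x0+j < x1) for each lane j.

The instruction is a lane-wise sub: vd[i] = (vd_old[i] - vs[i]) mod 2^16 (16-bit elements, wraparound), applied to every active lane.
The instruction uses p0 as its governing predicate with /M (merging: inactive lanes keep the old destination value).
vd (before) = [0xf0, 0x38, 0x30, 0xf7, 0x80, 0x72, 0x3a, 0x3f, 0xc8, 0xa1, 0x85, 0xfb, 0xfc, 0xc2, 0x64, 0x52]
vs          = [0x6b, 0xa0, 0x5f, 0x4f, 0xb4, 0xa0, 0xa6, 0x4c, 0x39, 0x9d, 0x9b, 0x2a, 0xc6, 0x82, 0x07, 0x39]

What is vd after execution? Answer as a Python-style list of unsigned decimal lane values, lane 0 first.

register lanes = 256/16 = 16
p0[j] = (24+j < 33); true for j=0..8 → 9 lanes set
[0] sub(0xf0,0x6b) = 0x85
[1] sub(0x38,0xa0) = 0xff98
[2] sub(0x30,0x5f) = 0xffd1
[3] sub(0xf7,0x4f) = 0xa8
[4] sub(0x80,0xb4) = 0xffcc
[5] sub(0x72,0xa0) = 0xffd2
[6] sub(0x3a,0xa6) = 0xff94
[7] sub(0x3f,0x4c) = 0xfff3
[8] sub(0xc8,0x39) = 0x8f
[9] tail/keep = 0xa1
[10] tail/keep = 0x85
[11] tail/keep = 0xfb
[12] tail/keep = 0xfc
[13] tail/keep = 0xc2
[14] tail/keep = 0x64
[15] tail/keep = 0x52

vd = [133, 65432, 65489, 168, 65484, 65490, 65428, 65523, 143, 161, 133, 251, 252, 194, 100, 82]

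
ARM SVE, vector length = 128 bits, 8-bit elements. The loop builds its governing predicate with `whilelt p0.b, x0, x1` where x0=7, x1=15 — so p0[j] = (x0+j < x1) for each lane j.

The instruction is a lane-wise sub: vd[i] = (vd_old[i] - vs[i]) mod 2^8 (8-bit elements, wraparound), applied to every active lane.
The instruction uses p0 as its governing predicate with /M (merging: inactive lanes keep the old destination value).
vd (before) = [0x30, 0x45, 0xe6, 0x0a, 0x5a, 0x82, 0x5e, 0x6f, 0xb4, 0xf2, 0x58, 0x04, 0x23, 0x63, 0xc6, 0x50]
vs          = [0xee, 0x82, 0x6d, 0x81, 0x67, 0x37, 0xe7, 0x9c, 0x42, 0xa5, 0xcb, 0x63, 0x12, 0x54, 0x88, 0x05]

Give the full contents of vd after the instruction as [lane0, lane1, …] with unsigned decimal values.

vd = [66, 195, 121, 137, 243, 75, 119, 211, 180, 242, 88, 4, 35, 99, 198, 80]

lane count: 128 div 8 = 16
active while 7+j < 15, i.e. j ∈ [0,8) capped at 16 ⇒ 8
lane  0: sub(0x30,0xee) ⇒ 0x42
lane  1: sub(0x45,0x82) ⇒ 0xc3
lane  2: sub(0xe6,0x6d) ⇒ 0x79
lane  3: sub(0x0a,0x81) ⇒ 0x89
lane  4: sub(0x5a,0x67) ⇒ 0xf3
lane  5: sub(0x82,0x37) ⇒ 0x4b
lane  6: sub(0x5e,0xe7) ⇒ 0x77
lane  7: sub(0x6f,0x9c) ⇒ 0xd3
lane  8: tail/keep ⇒ 0xb4
lane  9: tail/keep ⇒ 0xf2
lane 10: tail/keep ⇒ 0x58
lane 11: tail/keep ⇒ 0x04
lane 12: tail/keep ⇒ 0x23
lane 13: tail/keep ⇒ 0x63
lane 14: tail/keep ⇒ 0xc6
lane 15: tail/keep ⇒ 0x50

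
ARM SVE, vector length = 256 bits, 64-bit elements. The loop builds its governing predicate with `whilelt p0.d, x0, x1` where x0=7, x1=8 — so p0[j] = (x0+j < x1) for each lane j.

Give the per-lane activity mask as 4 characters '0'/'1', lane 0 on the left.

predicate = 1000

lane count: 256 div 64 = 4
active while 7+j < 8, i.e. j ∈ [0,1) capped at 4 ⇒ 1
bits (lane 0 leftmost): 1000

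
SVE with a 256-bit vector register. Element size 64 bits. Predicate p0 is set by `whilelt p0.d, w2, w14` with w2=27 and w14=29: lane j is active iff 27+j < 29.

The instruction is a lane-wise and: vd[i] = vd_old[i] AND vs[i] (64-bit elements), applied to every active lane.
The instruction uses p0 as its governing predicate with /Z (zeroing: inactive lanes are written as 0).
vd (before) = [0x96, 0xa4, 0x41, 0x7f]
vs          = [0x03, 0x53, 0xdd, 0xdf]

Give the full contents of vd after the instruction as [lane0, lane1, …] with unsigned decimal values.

register lanes = 256/64 = 4
whilelt: lane j active iff 27+j < 29 → j < 2 → 2 active
[0] and(0x96,0x03) = 0x02
[1] and(0xa4,0x53) = 0x00
[2] tail/zero = 0x00
[3] tail/zero = 0x00

vd = [2, 0, 0, 0]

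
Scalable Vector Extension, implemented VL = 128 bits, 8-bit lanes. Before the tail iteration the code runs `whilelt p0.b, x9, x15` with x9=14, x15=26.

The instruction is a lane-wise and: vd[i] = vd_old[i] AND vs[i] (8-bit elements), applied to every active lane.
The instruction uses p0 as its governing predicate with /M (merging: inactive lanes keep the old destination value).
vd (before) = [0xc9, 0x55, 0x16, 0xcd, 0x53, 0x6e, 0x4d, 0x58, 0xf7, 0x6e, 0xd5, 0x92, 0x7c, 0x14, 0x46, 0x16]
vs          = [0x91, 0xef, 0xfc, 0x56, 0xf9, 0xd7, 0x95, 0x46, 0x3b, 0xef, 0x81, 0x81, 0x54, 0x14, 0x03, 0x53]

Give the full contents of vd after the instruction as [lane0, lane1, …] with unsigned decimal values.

lane count: 128 div 8 = 16
p0[j] = (14+j < 26); true for j=0..11 → 12 lanes set
lane  0: and(0xc9,0x91) ⇒ 0x81
lane  1: and(0x55,0xef) ⇒ 0x45
lane  2: and(0x16,0xfc) ⇒ 0x14
lane  3: and(0xcd,0x56) ⇒ 0x44
lane  4: and(0x53,0xf9) ⇒ 0x51
lane  5: and(0x6e,0xd7) ⇒ 0x46
lane  6: and(0x4d,0x95) ⇒ 0x05
lane  7: and(0x58,0x46) ⇒ 0x40
lane  8: and(0xf7,0x3b) ⇒ 0x33
lane  9: and(0x6e,0xef) ⇒ 0x6e
lane 10: and(0xd5,0x81) ⇒ 0x81
lane 11: and(0x92,0x81) ⇒ 0x80
lane 12: tail/keep ⇒ 0x7c
lane 13: tail/keep ⇒ 0x14
lane 14: tail/keep ⇒ 0x46
lane 15: tail/keep ⇒ 0x16

vd = [129, 69, 20, 68, 81, 70, 5, 64, 51, 110, 129, 128, 124, 20, 70, 22]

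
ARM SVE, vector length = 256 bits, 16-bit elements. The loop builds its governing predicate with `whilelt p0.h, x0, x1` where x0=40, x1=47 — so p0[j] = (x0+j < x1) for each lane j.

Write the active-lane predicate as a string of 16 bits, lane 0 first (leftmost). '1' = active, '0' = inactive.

predicate = 1111111000000000

lane count: 256 div 16 = 16
p0[j] = (40+j < 47); true for j=0..6 → 7 lanes set
bits (lane 0 leftmost): 1111111000000000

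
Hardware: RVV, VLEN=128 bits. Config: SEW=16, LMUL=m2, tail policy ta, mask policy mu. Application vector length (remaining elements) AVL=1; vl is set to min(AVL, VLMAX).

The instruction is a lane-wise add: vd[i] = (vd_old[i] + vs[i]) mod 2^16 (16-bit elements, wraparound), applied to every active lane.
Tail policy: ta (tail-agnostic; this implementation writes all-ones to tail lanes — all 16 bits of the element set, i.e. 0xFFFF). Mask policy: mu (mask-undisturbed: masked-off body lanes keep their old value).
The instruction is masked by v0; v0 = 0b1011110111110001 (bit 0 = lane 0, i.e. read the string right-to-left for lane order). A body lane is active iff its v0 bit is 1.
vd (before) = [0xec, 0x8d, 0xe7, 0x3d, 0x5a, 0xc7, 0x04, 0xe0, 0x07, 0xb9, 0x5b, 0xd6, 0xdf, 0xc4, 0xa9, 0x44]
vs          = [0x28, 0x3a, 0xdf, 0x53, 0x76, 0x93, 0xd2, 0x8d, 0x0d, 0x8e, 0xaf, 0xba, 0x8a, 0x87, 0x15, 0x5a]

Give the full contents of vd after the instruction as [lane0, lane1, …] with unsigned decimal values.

vd = [276, 65535, 65535, 65535, 65535, 65535, 65535, 65535, 65535, 65535, 65535, 65535, 65535, 65535, 65535, 65535]

VLMAX = (128 × 2) / 16 = 16 lanes
vl = min(AVL, VLMAX) = min(1, 16) = 1
[0] add(0xec,0x28) = 0x114
[1] tail/ones = 0xffff
[2] tail/ones = 0xffff
[3] tail/ones = 0xffff
[4] tail/ones = 0xffff
[5] tail/ones = 0xffff
[6] tail/ones = 0xffff
[7] tail/ones = 0xffff
[8] tail/ones = 0xffff
[9] tail/ones = 0xffff
[10] tail/ones = 0xffff
[11] tail/ones = 0xffff
[12] tail/ones = 0xffff
[13] tail/ones = 0xffff
[14] tail/ones = 0xffff
[15] tail/ones = 0xffff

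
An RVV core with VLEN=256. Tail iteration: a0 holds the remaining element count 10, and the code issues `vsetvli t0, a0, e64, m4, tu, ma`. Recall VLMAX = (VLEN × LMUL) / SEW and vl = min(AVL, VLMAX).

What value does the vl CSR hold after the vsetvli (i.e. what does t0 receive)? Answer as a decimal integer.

lanes per group: 256·4/64 = 16
vl = min(AVL, VLMAX) = min(10, 16) = 10

vl = 10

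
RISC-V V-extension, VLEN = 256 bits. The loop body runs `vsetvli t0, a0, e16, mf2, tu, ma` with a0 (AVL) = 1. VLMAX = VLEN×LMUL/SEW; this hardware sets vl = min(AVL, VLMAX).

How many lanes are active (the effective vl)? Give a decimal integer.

VLMAX = VLEN×LMUL/SEW = 256×1/2/16 = 8
vl = min(AVL, VLMAX) = min(1, 8) = 1

vl = 1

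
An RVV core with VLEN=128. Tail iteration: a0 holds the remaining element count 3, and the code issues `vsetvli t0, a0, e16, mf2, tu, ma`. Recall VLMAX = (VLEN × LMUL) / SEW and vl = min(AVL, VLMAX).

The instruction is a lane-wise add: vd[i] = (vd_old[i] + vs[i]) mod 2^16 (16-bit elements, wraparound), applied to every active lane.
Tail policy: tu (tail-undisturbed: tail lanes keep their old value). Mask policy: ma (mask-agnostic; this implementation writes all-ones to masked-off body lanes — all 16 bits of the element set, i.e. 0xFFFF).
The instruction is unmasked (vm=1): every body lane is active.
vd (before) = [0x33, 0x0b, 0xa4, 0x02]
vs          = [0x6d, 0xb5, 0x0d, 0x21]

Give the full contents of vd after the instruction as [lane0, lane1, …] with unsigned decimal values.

VLMAX = (128 × 1/2) / 16 = 4 lanes
vl ← min(3, 4) = 3
lane  0: add(0x33,0x6d) ⇒ 0xa0
lane  1: add(0x0b,0xb5) ⇒ 0xc0
lane  2: add(0xa4,0x0d) ⇒ 0xb1
lane  3: tail/keep ⇒ 0x02

vd = [160, 192, 177, 2]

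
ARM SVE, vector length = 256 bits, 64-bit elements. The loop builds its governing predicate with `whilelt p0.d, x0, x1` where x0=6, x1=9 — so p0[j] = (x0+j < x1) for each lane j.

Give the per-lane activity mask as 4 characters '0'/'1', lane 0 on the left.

256-bit reg / 64-bit elem → 4 lanes
whilelt: lane j active iff 6+j < 9 → j < 3 → 3 active
bits (lane 0 leftmost): 1110

predicate = 1110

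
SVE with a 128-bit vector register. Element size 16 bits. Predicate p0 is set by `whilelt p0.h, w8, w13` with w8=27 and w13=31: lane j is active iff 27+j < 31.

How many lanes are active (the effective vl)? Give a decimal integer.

vl = 4

lane count: 128 div 16 = 8
p0[j] = (27+j < 31); true for j=0..3 → 4 lanes set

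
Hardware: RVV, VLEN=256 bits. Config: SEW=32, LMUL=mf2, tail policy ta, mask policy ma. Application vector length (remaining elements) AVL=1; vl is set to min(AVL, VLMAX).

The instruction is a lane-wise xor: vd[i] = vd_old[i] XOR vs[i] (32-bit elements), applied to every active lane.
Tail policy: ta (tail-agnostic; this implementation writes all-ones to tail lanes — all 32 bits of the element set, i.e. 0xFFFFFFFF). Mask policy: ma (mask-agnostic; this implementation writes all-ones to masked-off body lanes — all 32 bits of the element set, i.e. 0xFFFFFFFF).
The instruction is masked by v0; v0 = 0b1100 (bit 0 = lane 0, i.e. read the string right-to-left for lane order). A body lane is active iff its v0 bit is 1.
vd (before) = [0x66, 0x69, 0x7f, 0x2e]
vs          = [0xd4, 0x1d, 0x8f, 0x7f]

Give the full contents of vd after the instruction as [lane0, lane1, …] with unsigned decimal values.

vd = [4294967295, 4294967295, 4294967295, 4294967295]

VLMAX = VLEN×LMUL/SEW = 256×1/2/32 = 4
vl = min(AVL, VLMAX) = min(1, 4) = 1
lane  0: mask-off/ones ⇒ 0xffffffff
lane  1: tail/ones ⇒ 0xffffffff
lane  2: tail/ones ⇒ 0xffffffff
lane  3: tail/ones ⇒ 0xffffffff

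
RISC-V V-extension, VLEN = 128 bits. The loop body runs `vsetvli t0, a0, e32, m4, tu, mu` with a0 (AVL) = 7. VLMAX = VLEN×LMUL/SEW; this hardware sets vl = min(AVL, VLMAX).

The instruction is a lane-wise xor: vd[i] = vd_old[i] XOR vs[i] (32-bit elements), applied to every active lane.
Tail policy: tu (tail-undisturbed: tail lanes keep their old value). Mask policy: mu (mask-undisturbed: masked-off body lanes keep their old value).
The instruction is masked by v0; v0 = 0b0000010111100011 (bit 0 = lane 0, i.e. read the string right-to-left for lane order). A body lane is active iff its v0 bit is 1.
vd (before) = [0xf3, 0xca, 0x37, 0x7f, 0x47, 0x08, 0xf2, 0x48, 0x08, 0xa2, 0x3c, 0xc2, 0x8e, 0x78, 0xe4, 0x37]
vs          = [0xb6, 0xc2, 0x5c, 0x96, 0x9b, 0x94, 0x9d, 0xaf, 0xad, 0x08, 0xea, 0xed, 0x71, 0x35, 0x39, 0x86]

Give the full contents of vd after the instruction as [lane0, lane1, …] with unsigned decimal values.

VLMAX = (128 × 4) / 32 = 16 lanes
AVL=7 ≤ VLMAX=16, so vl = 7
  i=0: xor(0xf3,0xb6) → 69
  i=1: xor(0xca,0xc2) → 8
  i=2: mask-off/keep → 55
  i=3: mask-off/keep → 127
  i=4: mask-off/keep → 71
  i=5: xor(0x08,0x94) → 156
  i=6: xor(0xf2,0x9d) → 111
  i=7: tail/keep → 72
  i=8: tail/keep → 8
  i=9: tail/keep → 162
  i=10: tail/keep → 60
  i=11: tail/keep → 194
  i=12: tail/keep → 142
  i=13: tail/keep → 120
  i=14: tail/keep → 228
  i=15: tail/keep → 55

vd = [69, 8, 55, 127, 71, 156, 111, 72, 8, 162, 60, 194, 142, 120, 228, 55]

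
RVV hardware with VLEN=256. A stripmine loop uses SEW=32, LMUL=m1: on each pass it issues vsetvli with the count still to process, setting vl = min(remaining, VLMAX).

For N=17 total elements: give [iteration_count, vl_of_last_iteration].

[iterations, last_vl] = [3, 1]

VLMAX = (256 × 1) / 32 = 8 lanes
N=17: ⌈17/8⌉ = 3 iters; last vl = 17 − 2×8 = 1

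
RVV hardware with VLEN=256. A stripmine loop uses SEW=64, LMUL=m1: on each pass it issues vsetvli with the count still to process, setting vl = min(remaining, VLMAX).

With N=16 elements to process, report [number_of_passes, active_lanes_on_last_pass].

[iterations, last_vl] = [4, 4]

lanes per group: 256·1/64 = 4
16 elements at 4/iter → 4 passes, remainder 4 on the last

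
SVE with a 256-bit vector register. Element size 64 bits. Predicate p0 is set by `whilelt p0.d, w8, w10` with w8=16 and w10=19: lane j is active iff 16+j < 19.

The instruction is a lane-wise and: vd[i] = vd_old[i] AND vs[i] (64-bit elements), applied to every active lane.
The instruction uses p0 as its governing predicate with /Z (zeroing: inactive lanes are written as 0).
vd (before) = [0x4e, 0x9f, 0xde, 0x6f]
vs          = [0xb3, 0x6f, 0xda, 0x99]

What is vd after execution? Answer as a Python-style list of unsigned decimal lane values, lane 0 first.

vd = [2, 15, 218, 0]

lane count: 256 div 64 = 4
p0[j] = (16+j < 19); true for j=0..2 → 3 lanes set
  i=0: and(0x4e,0xb3) → 2
  i=1: and(0x9f,0x6f) → 15
  i=2: and(0xde,0xda) → 218
  i=3: tail/zero → 0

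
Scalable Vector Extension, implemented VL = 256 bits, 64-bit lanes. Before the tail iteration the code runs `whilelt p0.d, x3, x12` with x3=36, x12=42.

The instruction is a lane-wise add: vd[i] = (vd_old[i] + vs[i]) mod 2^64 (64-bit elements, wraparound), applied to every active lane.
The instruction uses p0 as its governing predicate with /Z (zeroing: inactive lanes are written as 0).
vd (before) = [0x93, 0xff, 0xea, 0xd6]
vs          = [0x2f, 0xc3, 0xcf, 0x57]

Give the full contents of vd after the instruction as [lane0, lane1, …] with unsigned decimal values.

register lanes = 256/64 = 4
whilelt: lane j active iff 36+j < 42 → j < 6 → 4 active
[0] add(0x93,0x2f) = 0xc2
[1] add(0xff,0xc3) = 0x1c2
[2] add(0xea,0xcf) = 0x1b9
[3] add(0xd6,0x57) = 0x12d

vd = [194, 450, 441, 301]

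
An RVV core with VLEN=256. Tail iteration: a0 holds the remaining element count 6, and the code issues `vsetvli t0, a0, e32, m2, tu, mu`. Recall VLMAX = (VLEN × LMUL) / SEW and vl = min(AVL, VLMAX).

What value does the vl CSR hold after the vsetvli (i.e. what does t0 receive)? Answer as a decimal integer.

lanes per group: 256·2/32 = 16
AVL=6 ≤ VLMAX=16, so vl = 6

vl = 6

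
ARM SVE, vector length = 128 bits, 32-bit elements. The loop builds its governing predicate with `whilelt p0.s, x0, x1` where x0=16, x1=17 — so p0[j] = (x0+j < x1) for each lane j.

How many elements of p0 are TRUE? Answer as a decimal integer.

vl = 1

register lanes = 128/32 = 4
p0[j] = (16+j < 17); true for j=0..0 → 1 lanes set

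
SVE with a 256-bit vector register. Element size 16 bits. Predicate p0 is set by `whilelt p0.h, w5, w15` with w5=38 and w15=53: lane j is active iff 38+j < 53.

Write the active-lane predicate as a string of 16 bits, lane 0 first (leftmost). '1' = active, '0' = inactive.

predicate = 1111111111111110

lane count: 256 div 16 = 16
p0[j] = (38+j < 53); true for j=0..14 → 15 lanes set
bits (lane 0 leftmost): 1111111111111110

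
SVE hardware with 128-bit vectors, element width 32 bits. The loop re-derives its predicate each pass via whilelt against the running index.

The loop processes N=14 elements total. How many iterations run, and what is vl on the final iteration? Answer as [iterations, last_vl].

[iterations, last_vl] = [4, 2]

register lanes = 128/32 = 4
N=14: ⌈14/4⌉ = 4 iters; last vl = 14 − 3×4 = 2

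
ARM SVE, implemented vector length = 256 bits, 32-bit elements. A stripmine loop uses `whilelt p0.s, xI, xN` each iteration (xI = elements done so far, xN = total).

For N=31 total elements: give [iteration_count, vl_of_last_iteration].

lane count: 256 div 32 = 8
iterations = ceil(31/8) = 4; final-pass vl = 7

[iterations, last_vl] = [4, 7]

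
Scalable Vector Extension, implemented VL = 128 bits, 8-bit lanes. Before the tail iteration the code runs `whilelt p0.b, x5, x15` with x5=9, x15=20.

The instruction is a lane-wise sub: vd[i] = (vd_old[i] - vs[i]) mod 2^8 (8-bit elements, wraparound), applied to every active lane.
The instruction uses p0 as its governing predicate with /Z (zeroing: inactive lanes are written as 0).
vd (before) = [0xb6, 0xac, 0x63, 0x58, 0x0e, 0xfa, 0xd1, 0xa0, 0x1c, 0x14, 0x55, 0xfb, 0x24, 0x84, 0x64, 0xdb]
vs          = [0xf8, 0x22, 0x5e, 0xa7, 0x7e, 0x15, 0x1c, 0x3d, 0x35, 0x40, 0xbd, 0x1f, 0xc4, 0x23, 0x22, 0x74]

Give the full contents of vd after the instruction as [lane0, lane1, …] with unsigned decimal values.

vd = [190, 138, 5, 177, 144, 229, 181, 99, 231, 212, 152, 0, 0, 0, 0, 0]

128-bit reg / 8-bit elem → 16 lanes
p0[j] = (9+j < 20); true for j=0..10 → 11 lanes set
lane  0: sub(0xb6,0xf8) ⇒ 0xbe
lane  1: sub(0xac,0x22) ⇒ 0x8a
lane  2: sub(0x63,0x5e) ⇒ 0x05
lane  3: sub(0x58,0xa7) ⇒ 0xb1
lane  4: sub(0x0e,0x7e) ⇒ 0x90
lane  5: sub(0xfa,0x15) ⇒ 0xe5
lane  6: sub(0xd1,0x1c) ⇒ 0xb5
lane  7: sub(0xa0,0x3d) ⇒ 0x63
lane  8: sub(0x1c,0x35) ⇒ 0xe7
lane  9: sub(0x14,0x40) ⇒ 0xd4
lane 10: sub(0x55,0xbd) ⇒ 0x98
lane 11: tail/zero ⇒ 0x00
lane 12: tail/zero ⇒ 0x00
lane 13: tail/zero ⇒ 0x00
lane 14: tail/zero ⇒ 0x00
lane 15: tail/zero ⇒ 0x00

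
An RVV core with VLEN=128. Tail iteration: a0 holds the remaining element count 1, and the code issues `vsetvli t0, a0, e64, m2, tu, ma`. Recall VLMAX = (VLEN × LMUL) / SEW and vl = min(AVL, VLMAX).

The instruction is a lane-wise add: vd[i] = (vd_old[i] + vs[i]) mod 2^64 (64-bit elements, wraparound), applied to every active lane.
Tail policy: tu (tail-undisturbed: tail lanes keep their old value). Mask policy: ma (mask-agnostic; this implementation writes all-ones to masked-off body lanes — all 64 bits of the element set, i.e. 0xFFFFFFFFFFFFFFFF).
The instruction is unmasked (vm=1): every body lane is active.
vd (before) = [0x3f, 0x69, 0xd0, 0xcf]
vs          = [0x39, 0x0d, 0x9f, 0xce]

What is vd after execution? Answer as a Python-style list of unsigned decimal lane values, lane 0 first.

VLMAX = (128 × 2) / 64 = 4 lanes
vl = min(AVL, VLMAX) = min(1, 4) = 1
  i=0: add(0x3f,0x39) → 120
  i=1: tail/keep → 105
  i=2: tail/keep → 208
  i=3: tail/keep → 207

vd = [120, 105, 208, 207]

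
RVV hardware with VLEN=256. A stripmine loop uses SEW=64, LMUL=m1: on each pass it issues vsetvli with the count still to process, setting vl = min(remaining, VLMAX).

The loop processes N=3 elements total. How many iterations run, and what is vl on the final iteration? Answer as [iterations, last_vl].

[iterations, last_vl] = [1, 3]

VLMAX = (256 × 1) / 64 = 4 lanes
3 elements at 4/iter → 1 passes, remainder 3 on the last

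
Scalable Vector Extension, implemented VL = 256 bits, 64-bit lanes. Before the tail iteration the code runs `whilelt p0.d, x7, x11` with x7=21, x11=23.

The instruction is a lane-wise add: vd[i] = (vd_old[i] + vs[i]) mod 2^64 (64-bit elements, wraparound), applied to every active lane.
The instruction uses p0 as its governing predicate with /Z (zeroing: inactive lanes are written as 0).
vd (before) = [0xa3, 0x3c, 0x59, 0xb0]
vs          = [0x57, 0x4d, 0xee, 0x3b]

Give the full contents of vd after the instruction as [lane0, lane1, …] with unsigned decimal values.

lane count: 256 div 64 = 4
p0[j] = (21+j < 23); true for j=0..1 → 2 lanes set
  i=0: add(0xa3,0x57) → 250
  i=1: add(0x3c,0x4d) → 137
  i=2: tail/zero → 0
  i=3: tail/zero → 0

vd = [250, 137, 0, 0]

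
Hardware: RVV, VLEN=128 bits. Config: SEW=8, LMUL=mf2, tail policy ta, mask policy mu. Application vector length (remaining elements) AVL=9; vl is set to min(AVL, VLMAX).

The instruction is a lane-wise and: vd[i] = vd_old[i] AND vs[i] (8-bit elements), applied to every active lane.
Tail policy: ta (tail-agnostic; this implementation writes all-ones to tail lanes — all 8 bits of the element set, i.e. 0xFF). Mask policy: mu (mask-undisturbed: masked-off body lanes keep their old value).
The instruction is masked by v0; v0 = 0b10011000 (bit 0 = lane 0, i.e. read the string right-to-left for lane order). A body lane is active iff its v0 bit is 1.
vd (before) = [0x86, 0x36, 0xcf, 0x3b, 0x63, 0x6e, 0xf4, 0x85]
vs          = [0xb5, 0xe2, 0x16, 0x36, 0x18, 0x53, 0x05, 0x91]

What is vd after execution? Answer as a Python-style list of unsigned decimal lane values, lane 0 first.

lanes per group: 128·1/2/8 = 8
vl = min(AVL, VLMAX) = min(9, 8) = 8
lane  0: mask-off/keep ⇒ 0x86
lane  1: mask-off/keep ⇒ 0x36
lane  2: mask-off/keep ⇒ 0xcf
lane  3: and(0x3b,0x36) ⇒ 0x32
lane  4: and(0x63,0x18) ⇒ 0x00
lane  5: mask-off/keep ⇒ 0x6e
lane  6: mask-off/keep ⇒ 0xf4
lane  7: and(0x85,0x91) ⇒ 0x81

vd = [134, 54, 207, 50, 0, 110, 244, 129]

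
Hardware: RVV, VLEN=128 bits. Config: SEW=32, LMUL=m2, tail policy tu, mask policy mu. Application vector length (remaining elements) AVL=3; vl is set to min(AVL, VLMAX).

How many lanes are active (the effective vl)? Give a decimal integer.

VLMAX = VLEN×LMUL/SEW = 128×2/32 = 8
vl = min(AVL, VLMAX) = min(3, 8) = 3

vl = 3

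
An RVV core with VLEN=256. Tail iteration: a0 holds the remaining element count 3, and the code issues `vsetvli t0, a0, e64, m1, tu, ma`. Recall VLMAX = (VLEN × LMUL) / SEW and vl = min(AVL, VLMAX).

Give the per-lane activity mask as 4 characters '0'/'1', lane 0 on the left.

predicate = 1110

VLMAX = (256 × 1) / 64 = 4 lanes
vl = min(AVL, VLMAX) = min(3, 4) = 3
bits (lane 0 leftmost): 1110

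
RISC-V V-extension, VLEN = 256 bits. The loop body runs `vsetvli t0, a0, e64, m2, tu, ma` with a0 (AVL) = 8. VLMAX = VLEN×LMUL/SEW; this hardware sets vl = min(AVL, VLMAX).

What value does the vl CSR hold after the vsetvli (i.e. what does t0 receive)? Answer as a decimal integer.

VLMAX = VLEN×LMUL/SEW = 256×2/64 = 8
vl ← min(8, 8) = 8

vl = 8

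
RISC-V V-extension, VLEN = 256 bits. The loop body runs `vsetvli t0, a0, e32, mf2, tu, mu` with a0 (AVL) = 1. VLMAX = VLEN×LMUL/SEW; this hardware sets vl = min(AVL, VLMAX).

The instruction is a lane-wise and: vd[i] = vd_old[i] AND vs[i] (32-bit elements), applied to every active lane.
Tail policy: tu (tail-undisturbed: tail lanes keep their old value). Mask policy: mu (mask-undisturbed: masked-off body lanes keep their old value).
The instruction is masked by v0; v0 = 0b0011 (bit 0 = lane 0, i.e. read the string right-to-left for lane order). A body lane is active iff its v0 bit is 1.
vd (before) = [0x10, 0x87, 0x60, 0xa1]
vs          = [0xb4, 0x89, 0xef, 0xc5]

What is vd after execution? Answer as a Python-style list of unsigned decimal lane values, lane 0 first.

lanes per group: 256·1/2/32 = 4
AVL=1 ≤ VLMAX=4, so vl = 1
lane  0: and(0x10,0xb4) ⇒ 0x10
lane  1: tail/keep ⇒ 0x87
lane  2: tail/keep ⇒ 0x60
lane  3: tail/keep ⇒ 0xa1

vd = [16, 135, 96, 161]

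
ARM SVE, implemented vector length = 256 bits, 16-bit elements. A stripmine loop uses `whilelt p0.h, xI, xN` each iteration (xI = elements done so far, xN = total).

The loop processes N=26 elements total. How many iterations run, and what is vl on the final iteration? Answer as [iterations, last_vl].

[iterations, last_vl] = [2, 10]

256-bit reg / 16-bit elem → 16 lanes
N=26: ⌈26/16⌉ = 2 iters; last vl = 26 − 1×16 = 10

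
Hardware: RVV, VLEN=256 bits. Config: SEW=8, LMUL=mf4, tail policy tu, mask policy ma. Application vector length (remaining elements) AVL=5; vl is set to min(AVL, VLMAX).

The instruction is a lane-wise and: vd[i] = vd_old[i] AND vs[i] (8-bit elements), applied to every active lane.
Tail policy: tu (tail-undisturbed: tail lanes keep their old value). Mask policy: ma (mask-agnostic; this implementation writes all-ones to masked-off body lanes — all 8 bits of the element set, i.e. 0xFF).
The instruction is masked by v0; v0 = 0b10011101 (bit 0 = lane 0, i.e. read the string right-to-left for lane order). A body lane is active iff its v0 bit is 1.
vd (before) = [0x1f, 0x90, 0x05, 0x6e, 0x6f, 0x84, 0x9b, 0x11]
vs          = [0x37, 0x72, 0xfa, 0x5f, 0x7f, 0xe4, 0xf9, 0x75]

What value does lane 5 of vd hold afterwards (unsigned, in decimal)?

VLMAX = VLEN×LMUL/SEW = 256×1/4/8 = 8
AVL=5 ≤ VLMAX=8, so vl = 5
vd[0] and(0x1f,0x37) -> 0x17
vd[1] mask-off/ones -> 0xff
vd[2] and(0x05,0xfa) -> 0x00
vd[3] and(0x6e,0x5f) -> 0x4e
vd[4] and(0x6f,0x7f) -> 0x6f
vd[5] tail/keep -> 0x84
vd[6] tail/keep -> 0x9b
vd[7] tail/keep -> 0x11

vd[5] = 132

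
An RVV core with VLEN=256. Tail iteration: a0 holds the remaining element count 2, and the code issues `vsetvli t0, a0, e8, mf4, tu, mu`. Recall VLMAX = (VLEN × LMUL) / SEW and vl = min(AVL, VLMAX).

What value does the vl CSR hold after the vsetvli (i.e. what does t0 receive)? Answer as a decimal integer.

lanes per group: 256·1/4/8 = 8
vl ← min(2, 8) = 2

vl = 2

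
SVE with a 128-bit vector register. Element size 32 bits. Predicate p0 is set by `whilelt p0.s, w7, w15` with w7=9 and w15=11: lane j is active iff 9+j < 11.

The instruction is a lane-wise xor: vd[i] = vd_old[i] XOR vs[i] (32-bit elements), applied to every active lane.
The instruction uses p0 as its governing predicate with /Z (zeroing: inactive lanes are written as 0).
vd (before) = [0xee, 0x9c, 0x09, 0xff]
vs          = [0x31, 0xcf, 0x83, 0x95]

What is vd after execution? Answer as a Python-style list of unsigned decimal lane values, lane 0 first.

vd = [223, 83, 0, 0]

128-bit reg / 32-bit elem → 4 lanes
whilelt: lane j active iff 9+j < 11 → j < 2 → 2 active
lane  0: xor(0xee,0x31) ⇒ 0xdf
lane  1: xor(0x9c,0xcf) ⇒ 0x53
lane  2: tail/zero ⇒ 0x00
lane  3: tail/zero ⇒ 0x00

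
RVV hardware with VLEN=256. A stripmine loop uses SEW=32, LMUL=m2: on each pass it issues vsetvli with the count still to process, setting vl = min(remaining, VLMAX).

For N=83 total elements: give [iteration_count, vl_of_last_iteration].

[iterations, last_vl] = [6, 3]

lanes per group: 256·2/32 = 16
iterations = ceil(83/16) = 6; final-pass vl = 3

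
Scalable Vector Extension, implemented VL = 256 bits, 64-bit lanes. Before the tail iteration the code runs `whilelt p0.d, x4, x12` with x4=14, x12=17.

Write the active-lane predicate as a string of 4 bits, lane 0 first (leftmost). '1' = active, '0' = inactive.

register lanes = 256/64 = 4
p0[j] = (14+j < 17); true for j=0..2 → 3 lanes set
bits (lane 0 leftmost): 1110

predicate = 1110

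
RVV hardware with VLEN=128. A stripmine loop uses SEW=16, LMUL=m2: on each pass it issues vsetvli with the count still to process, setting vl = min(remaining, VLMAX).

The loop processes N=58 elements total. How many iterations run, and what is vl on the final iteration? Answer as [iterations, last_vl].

lanes per group: 128·2/16 = 16
iterations = ceil(58/16) = 4; final-pass vl = 10

[iterations, last_vl] = [4, 10]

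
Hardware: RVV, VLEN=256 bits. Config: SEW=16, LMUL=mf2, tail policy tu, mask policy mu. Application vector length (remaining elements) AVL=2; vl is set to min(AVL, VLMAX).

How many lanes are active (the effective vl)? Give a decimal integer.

lanes per group: 256·1/2/16 = 8
AVL=2 ≤ VLMAX=8, so vl = 2

vl = 2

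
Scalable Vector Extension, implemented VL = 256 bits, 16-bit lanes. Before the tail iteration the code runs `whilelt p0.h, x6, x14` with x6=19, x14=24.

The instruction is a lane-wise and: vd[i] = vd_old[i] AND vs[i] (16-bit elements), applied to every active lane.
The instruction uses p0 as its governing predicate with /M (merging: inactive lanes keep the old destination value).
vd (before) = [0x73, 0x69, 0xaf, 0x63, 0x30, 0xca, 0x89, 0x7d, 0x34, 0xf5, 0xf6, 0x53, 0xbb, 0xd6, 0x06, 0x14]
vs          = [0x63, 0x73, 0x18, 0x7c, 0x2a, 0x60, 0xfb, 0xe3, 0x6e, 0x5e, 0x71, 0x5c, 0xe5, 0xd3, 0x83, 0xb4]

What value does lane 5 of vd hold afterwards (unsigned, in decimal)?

lane count: 256 div 16 = 16
p0[j] = (19+j < 24); true for j=0..4 → 5 lanes set
  i=0: and(0x73,0x63) → 99
  i=1: and(0x69,0x73) → 97
  i=2: and(0xaf,0x18) → 8
  i=3: and(0x63,0x7c) → 96
  i=4: and(0x30,0x2a) → 32
  i=5: tail/keep → 202
  i=6: tail/keep → 137
  i=7: tail/keep → 125
  i=8: tail/keep → 52
  i=9: tail/keep → 245
  i=10: tail/keep → 246
  i=11: tail/keep → 83
  i=12: tail/keep → 187
  i=13: tail/keep → 214
  i=14: tail/keep → 6
  i=15: tail/keep → 20

vd[5] = 202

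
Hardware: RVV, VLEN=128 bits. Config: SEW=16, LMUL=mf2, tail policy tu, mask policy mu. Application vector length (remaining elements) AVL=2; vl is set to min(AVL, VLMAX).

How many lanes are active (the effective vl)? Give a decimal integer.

lanes per group: 128·1/2/16 = 4
vl = min(AVL, VLMAX) = min(2, 4) = 2

vl = 2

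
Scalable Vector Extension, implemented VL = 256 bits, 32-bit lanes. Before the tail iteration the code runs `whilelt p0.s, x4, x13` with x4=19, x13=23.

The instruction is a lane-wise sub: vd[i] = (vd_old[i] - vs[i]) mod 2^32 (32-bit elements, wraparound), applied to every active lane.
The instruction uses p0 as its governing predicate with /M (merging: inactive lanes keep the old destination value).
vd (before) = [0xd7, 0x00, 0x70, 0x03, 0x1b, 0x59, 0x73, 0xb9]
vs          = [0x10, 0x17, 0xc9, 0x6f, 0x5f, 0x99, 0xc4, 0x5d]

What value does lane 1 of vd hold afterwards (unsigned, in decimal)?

vd[1] = 4294967273

register lanes = 256/32 = 8
active while 19+j < 23, i.e. j ∈ [0,4) capped at 8 ⇒ 4
  i=0: sub(0xd7,0x10) → 199
  i=1: sub(0x00,0x17) → 4294967273
  i=2: sub(0x70,0xc9) → 4294967207
  i=3: sub(0x03,0x6f) → 4294967188
  i=4: tail/keep → 27
  i=5: tail/keep → 89
  i=6: tail/keep → 115
  i=7: tail/keep → 185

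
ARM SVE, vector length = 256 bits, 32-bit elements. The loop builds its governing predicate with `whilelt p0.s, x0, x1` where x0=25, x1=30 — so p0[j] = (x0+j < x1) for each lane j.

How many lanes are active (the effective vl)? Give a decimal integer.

vl = 5

256-bit reg / 32-bit elem → 8 lanes
whilelt: lane j active iff 25+j < 30 → j < 5 → 5 active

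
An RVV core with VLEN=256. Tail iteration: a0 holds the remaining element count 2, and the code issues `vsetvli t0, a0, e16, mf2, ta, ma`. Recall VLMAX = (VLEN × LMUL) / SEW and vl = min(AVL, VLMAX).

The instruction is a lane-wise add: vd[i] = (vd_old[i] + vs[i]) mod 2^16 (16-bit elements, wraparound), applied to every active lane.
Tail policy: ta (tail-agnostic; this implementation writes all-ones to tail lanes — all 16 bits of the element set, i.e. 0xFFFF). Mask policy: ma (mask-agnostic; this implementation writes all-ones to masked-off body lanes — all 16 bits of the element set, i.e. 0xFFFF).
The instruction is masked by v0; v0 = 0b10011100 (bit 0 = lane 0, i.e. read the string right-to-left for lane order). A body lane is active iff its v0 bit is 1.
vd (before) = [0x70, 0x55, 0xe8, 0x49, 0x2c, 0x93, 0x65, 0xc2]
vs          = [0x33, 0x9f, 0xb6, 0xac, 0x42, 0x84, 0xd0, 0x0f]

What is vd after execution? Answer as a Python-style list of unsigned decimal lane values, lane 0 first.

vd = [65535, 65535, 65535, 65535, 65535, 65535, 65535, 65535]

VLMAX = VLEN×LMUL/SEW = 256×1/2/16 = 8
vl = min(AVL, VLMAX) = min(2, 8) = 2
lane  0: mask-off/ones ⇒ 0xffff
lane  1: mask-off/ones ⇒ 0xffff
lane  2: tail/ones ⇒ 0xffff
lane  3: tail/ones ⇒ 0xffff
lane  4: tail/ones ⇒ 0xffff
lane  5: tail/ones ⇒ 0xffff
lane  6: tail/ones ⇒ 0xffff
lane  7: tail/ones ⇒ 0xffff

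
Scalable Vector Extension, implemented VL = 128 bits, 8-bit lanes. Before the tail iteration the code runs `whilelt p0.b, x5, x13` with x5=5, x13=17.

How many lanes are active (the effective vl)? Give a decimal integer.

vl = 12

register lanes = 128/8 = 16
active while 5+j < 17, i.e. j ∈ [0,12) capped at 16 ⇒ 12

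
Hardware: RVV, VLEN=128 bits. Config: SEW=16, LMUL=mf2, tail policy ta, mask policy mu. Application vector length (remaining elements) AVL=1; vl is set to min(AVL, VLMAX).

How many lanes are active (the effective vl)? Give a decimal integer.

lanes per group: 128·1/2/16 = 4
AVL=1 ≤ VLMAX=4, so vl = 1

vl = 1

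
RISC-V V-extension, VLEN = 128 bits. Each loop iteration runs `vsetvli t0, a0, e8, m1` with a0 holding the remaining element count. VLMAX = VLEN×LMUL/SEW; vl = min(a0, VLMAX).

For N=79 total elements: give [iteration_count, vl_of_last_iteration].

VLMAX = (128 × 1) / 8 = 16 lanes
79 elements at 16/iter → 5 passes, remainder 15 on the last

[iterations, last_vl] = [5, 15]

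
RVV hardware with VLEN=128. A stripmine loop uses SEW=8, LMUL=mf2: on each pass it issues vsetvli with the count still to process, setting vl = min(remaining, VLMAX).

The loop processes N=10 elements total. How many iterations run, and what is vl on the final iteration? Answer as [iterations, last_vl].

[iterations, last_vl] = [2, 2]

VLMAX = VLEN×LMUL/SEW = 128×1/2/8 = 8
10 elements at 8/iter → 2 passes, remainder 2 on the last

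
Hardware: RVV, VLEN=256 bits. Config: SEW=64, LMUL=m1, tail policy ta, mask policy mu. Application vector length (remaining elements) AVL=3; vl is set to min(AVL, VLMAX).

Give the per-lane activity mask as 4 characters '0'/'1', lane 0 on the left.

VLMAX = VLEN×LMUL/SEW = 256×1/64 = 4
AVL=3 ≤ VLMAX=4, so vl = 3
bits (lane 0 leftmost): 1110

predicate = 1110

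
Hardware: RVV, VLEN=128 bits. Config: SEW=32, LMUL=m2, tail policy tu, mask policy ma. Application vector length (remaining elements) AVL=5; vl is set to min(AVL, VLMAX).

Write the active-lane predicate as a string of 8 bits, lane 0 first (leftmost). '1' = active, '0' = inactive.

predicate = 11111000

VLMAX = (128 × 2) / 32 = 8 lanes
vl = min(AVL, VLMAX) = min(5, 8) = 5
bits (lane 0 leftmost): 11111000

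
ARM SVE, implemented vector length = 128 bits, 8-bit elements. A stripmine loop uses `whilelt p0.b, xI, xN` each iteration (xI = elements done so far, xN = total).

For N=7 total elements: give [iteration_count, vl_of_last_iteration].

register lanes = 128/8 = 16
7 elements at 16/iter → 1 passes, remainder 7 on the last

[iterations, last_vl] = [1, 7]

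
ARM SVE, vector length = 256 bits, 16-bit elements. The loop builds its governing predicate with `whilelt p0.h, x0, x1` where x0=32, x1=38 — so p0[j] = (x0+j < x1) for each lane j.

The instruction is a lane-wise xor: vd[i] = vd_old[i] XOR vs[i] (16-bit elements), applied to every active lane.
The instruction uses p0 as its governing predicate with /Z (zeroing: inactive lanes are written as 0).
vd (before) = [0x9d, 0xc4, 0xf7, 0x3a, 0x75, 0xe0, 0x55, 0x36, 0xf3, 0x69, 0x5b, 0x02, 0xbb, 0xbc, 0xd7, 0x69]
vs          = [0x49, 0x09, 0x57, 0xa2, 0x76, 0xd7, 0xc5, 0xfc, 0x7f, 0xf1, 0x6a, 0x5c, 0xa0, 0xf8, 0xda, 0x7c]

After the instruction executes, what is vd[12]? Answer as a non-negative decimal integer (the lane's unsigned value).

lane count: 256 div 16 = 16
p0[j] = (32+j < 38); true for j=0..5 → 6 lanes set
[0] xor(0x9d,0x49) = 0xd4
[1] xor(0xc4,0x09) = 0xcd
[2] xor(0xf7,0x57) = 0xa0
[3] xor(0x3a,0xa2) = 0x98
[4] xor(0x75,0x76) = 0x03
[5] xor(0xe0,0xd7) = 0x37
[6] tail/zero = 0x00
[7] tail/zero = 0x00
[8] tail/zero = 0x00
[9] tail/zero = 0x00
[10] tail/zero = 0x00
[11] tail/zero = 0x00
[12] tail/zero = 0x00
[13] tail/zero = 0x00
[14] tail/zero = 0x00
[15] tail/zero = 0x00

vd[12] = 0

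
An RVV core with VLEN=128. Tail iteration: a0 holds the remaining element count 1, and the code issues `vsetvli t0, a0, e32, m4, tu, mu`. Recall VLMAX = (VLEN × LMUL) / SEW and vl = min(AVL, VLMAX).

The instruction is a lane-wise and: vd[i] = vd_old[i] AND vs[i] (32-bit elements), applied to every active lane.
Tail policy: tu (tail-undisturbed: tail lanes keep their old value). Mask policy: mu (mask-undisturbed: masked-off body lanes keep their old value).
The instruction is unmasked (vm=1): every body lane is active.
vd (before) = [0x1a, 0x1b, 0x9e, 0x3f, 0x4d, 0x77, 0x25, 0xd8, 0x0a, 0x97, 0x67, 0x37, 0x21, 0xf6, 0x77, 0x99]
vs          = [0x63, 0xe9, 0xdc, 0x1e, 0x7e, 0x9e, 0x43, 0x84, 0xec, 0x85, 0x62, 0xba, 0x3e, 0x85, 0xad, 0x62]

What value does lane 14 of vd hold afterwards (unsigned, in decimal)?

vd[14] = 119

VLMAX = (128 × 4) / 32 = 16 lanes
vl ← min(1, 16) = 1
  i=0: and(0x1a,0x63) → 2
  i=1: tail/keep → 27
  i=2: tail/keep → 158
  i=3: tail/keep → 63
  i=4: tail/keep → 77
  i=5: tail/keep → 119
  i=6: tail/keep → 37
  i=7: tail/keep → 216
  i=8: tail/keep → 10
  i=9: tail/keep → 151
  i=10: tail/keep → 103
  i=11: tail/keep → 55
  i=12: tail/keep → 33
  i=13: tail/keep → 246
  i=14: tail/keep → 119
  i=15: tail/keep → 153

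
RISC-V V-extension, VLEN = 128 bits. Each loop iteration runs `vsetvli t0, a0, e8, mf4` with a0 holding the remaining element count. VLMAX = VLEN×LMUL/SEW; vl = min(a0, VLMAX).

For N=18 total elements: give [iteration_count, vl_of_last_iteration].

VLMAX = VLEN×LMUL/SEW = 128×1/4/8 = 4
iterations = ceil(18/4) = 5; final-pass vl = 2

[iterations, last_vl] = [5, 2]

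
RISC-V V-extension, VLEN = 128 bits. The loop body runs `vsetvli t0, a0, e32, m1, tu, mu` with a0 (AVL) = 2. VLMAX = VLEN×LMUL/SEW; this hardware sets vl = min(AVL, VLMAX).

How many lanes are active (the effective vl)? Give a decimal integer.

vl = 2

lanes per group: 128·1/32 = 4
vl = min(AVL, VLMAX) = min(2, 4) = 2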